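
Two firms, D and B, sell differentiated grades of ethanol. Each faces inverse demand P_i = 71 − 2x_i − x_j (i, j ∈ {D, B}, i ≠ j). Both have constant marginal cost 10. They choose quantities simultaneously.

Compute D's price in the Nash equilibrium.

Firm D's profit: π = x_D(71 − 2x_D − x_B) − 10x_D.
∂π/∂x_D = 61 − 4x_D − x_B = 0 ⇒ x_D = 15.25 − 0.25x_B.
By symmetry x_B = x_D; substituting into the reaction function, 1.25x_D = 15.25 and x_D = 12.2.
P_D = 71 − 2·12.2 − 12.2 = 34.4.

34.4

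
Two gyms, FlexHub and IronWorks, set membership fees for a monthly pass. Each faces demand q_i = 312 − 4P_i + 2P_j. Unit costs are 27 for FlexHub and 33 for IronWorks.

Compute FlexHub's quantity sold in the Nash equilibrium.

FlexHub's profit: π = (P_{FlexHub} − 27)(312 − 4P_{FlexHub} + 2P_{IronWorks}).
∂π/∂P_{FlexHub} = 420 − 8P_{FlexHub} + 2P_{IronWorks} = 0 ⇒ P_{FlexHub} = 52.5 + 0.25P_{IronWorks}.
Similarly P_{IronWorks} = 55.5 + 0.25P_{FlexHub}.
Substituting the second reaction function into the first: P_{FlexHub} = 52.5 + 0.25(55.5 + 0.25P_{FlexHub}), which gives 0.9375P_{FlexHub} = 66.375 ⇒ P_{FlexHub} = 70.8.
Then P_{IronWorks} = 55.5 + 0.25·70.8 = 73.2.
q_{FlexHub} = 312 − 4·70.8 + 2·73.2 = 175.2.

175.2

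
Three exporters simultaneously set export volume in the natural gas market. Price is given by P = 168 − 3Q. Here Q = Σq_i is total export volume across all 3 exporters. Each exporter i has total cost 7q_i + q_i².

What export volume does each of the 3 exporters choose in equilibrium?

11.5

A representative exporter's profit is π_i = q_i(168 − 3Q) − 7q_i − q_i², with Q = q_i + Σ_{j≠i} q_j.
First-order condition: 161 − 8q_i − 3Σ_{j≠i} q_j = 0.
In a symmetric equilibrium every exporter chooses the same q, so Σ_{j≠i} q_j = 2q. The condition becomes 161 − 14q = 0, giving q = 161/14 = 11.5.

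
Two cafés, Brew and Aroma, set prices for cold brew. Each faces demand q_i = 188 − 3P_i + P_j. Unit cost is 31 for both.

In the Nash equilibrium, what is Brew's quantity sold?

Brew's profit: π = (P_{Brew} − 31)(188 − 3P_{Brew} + P_{Aroma}).
∂π/∂P_{Brew} = 281 − 6P_{Brew} + P_{Aroma} = 0 ⇒ P_{Brew} = 281/6 + (1/6)P_{Aroma}.
By symmetry P_{Aroma} = P_{Brew}; substituting into the reaction function, (5/6)P_{Brew} = 281/6 and P_{Brew} = 56.2.
q_{Brew} = 188 − 3·56.2 + 56.2 = 75.6.

75.6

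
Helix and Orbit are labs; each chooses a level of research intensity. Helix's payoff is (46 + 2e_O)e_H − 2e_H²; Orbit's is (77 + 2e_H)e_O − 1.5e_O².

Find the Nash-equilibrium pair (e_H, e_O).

Expanding Helix's payoff: 46e_H + 2e_Oe_H − 2e_H².
∂π/∂e_H = 46 + 2e_O − 4e_H = 0, so e_H = 11.5 + 0.5e_O.
Likewise for Orbit: e_O = 77/3 + (2/3)e_H.
Plugging e_O into Helix's best response: e_H = 11.5 + 0.5(77/3 + (2/3)e_H) ⇒ (2/3)e_H = 73/3, so e_H = 36.5.
Then e_O = 77/3 + (2/3)·36.5 = 50.

36.5, 50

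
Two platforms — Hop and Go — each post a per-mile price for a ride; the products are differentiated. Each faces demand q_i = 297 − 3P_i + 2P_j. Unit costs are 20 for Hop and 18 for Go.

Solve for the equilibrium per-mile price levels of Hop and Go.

88.875, 88.125

Hop's profit: π = (P_{Hop} − 20)(297 − 3P_{Hop} + 2P_{Go}).
∂π/∂P_{Hop} = 357 − 6P_{Hop} + 2P_{Go} = 0 ⇒ P_{Hop} = 59.5 + (1/3)P_{Go}.
Similarly P_{Go} = 58.5 + (1/3)P_{Hop}.
Substituting the second reaction function into the first: P_{Hop} = 59.5 + (1/3)(58.5 + (1/3)P_{Hop}), which gives (8/9)P_{Hop} = 79 ⇒ P_{Hop} = 88.875.
Then P_{Go} = 58.5 + (1/3)·88.875 = 88.125.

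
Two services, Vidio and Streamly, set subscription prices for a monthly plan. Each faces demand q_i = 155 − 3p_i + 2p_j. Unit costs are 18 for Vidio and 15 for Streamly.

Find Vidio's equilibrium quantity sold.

Vidio's profit: π = (p_{Vidio} − 18)(155 − 3p_{Vidio} + 2p_{Streamly}).
∂π/∂p_{Vidio} = 209 − 6p_{Vidio} + 2p_{Streamly} = 0 ⇒ p_{Vidio} = 209/6 + (1/3)p_{Streamly}.
Similarly p_{Streamly} = 100/3 + (1/3)p_{Vidio}.
Solving the two reaction functions simultaneously: (1 − (1/3)(1/3))p_{Vidio} = 209/6 + (1/3)·(100/3), so (8/9)p_{Vidio} = 827/18 and p_{Vidio} = 51.6875.
Then p_{Streamly} = 100/3 + (1/3)·51.6875 = 50.5625.
q_{Vidio} = 155 − 3·51.6875 + 2·50.5625 = 101.0625.

101.0625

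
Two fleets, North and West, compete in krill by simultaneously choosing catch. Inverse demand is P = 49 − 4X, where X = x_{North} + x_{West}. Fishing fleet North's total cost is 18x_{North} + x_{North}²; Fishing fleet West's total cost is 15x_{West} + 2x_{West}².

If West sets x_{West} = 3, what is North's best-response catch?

1.9

Fishing fleet North's profit: π = x_{North}(49 − 4(x_{North} + x_{West})) − 18x_{North} − x_{North}².
∂π/∂x_{North} = 31 − 10x_{North} − 4x_{West} = 0, so x_{North} = 3.1 − 0.4x_{West}.
At x_{West} = 3: x_{North} = 3.1 − 0.4·3 = 1.9.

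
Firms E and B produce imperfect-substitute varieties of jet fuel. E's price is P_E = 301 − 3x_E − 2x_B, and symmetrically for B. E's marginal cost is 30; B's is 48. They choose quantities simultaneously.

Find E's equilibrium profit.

3675

Firm E's profit: π = x_E(301 − 3x_E − 2x_B) − 30x_E.
∂π/∂x_E = 271 − 6x_E − 2x_B = 0 ⇒ x_E = 271/6 − (1/3)x_B.
Similarly x_B = 253/6 − (1/3)x_E.
Plugging x_B into E's best response: x_E = 271/6 − (1/3)(253/6 − (1/3)x_E) ⇒ (8/9)x_E = 280/9, so x_E = 35.
Then x_B = 253/6 − (1/3)·35 = 30.5.
P_E = 301 − 3·35 − 2·30.5 = 135.
Profit = (135 − 30)·35 = 3675.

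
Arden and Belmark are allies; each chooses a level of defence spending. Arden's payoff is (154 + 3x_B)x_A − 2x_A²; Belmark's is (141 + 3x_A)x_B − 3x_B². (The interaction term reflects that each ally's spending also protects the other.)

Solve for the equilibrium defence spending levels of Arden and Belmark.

89.8, 68.4

Expanding Arden's payoff: 154x_A + 3x_Bx_A − 2x_A².
∂π/∂x_A = 154 + 3x_B − 4x_A = 0, so x_A = 38.5 + 0.75x_B.
Likewise for Belmark: x_B = 23.5 + 0.5x_A.
Plugging x_B into Arden's best response: x_A = 38.5 + 0.75(23.5 + 0.5x_A) ⇒ 0.625x_A = 56.125, so x_A = 89.8.
Then x_B = 23.5 + 0.5·89.8 = 68.4.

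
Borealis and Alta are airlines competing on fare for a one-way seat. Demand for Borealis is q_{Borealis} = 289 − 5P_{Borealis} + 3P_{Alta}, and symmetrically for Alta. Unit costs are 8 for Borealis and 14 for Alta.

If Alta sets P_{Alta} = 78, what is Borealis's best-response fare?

56.3

Borealis's profit: π = (P_{Borealis} − 8)(289 − 5P_{Borealis} + 3P_{Alta}).
∂π/∂P_{Borealis} = 329 − 10P_{Borealis} + 3P_{Alta} = 0 ⇒ P_{Borealis} = 32.9 + 0.3P_{Alta}.
At P_{Alta} = 78: P_{Borealis} = 32.9 + 0.3·78 = 56.3.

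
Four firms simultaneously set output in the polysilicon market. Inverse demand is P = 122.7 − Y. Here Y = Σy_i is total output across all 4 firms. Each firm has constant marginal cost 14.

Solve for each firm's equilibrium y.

A representative firm's profit is π_i = y_i(122.7 − Y) − 14y_i, with Y = y_i + Σ_{j≠i} y_j.
First-order condition: 108.7 − 2y_i − Σ_{j≠i} y_j = 0.
In a symmetric equilibrium every firm chooses the same y, so Σ_{j≠i} y_j = 3y. The condition becomes 108.7 − 5y = 0, giving y = 108.7/5 = 21.74.

21.74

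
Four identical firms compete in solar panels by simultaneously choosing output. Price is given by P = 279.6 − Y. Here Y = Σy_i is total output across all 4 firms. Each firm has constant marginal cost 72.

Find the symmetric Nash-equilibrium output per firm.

A representative firm's profit is π_i = y_i(279.6 − Y) − 72y_i, with Y = y_i + Σ_{j≠i} y_j.
First-order condition: 207.6 − 2y_i − Σ_{j≠i} y_j = 0.
Imposing symmetry (y_j = y for all j) turns Σ_{j≠i} y_j into 3y, so 207.6 = 5y and y = 41.52.

41.52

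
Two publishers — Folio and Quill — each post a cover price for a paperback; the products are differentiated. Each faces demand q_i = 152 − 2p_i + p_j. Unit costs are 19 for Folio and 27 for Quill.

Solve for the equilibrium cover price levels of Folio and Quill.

Folio's profit: π = (p_{Folio} − 19)(152 − 2p_{Folio} + p_{Quill}).
∂π/∂p_{Folio} = 190 − 4p_{Folio} + p_{Quill} = 0 ⇒ p_{Folio} = 47.5 + 0.25p_{Quill}.
Similarly p_{Quill} = 51.5 + 0.25p_{Folio}.
Substituting the second reaction function into the first: p_{Folio} = 47.5 + 0.25(51.5 + 0.25p_{Folio}), which gives 0.9375p_{Folio} = 60.375 ⇒ p_{Folio} = 64.4.
Then p_{Quill} = 51.5 + 0.25·64.4 = 67.6.

64.4, 67.6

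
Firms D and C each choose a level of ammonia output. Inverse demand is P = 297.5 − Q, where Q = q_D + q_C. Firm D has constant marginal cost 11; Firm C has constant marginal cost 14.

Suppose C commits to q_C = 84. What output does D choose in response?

101.25

Firm D's profit: π = q_D(297.5 − (q_D + q_C)) − 11q_D.
∂π/∂q_D = 286.5 − 2q_D − q_C = 0, so q_D = 143.25 − 0.5q_C.
At q_C = 84: q_D = 143.25 − 0.5·84 = 101.25.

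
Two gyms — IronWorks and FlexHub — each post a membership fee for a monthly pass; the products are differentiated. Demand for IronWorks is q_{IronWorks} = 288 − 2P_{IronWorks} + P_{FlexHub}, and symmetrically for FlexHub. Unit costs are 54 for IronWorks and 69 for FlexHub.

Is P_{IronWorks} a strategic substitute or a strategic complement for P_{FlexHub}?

IronWorks's profit: π = (P_{IronWorks} − 54)(288 − 2P_{IronWorks} + P_{FlexHub}).
∂π/∂P_{IronWorks} = 396 − 4P_{IronWorks} + P_{FlexHub} = 0 ⇒ P_{IronWorks} = 99 + 0.25P_{FlexHub}.
The best-response slope dP_{IronWorks}/dP_{FlexHub} = 0.25 > 0: the reaction function is upward-sloping, so the choices are strategic complements.

strategic complements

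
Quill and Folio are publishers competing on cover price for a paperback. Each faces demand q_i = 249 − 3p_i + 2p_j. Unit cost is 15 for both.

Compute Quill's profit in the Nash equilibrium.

Quill's profit: π = (p_{Quill} − 15)(249 − 3p_{Quill} + 2p_{Folio}).
∂π/∂p_{Quill} = 294 − 6p_{Quill} + 2p_{Folio} = 0 ⇒ p_{Quill} = 49 + (1/3)p_{Folio}.
The game is symmetric, so in equilibrium p_{Folio} = p_{Quill}: the reaction function gives (2/3)p_{Quill} = 49, hence p_{Quill} = 73.5.
q_{Quill} = 249 − 3·73.5 + 2·73.5 = 175.5.
Profit = (73.5 − 15)·175.5 = 10266.75.

10266.75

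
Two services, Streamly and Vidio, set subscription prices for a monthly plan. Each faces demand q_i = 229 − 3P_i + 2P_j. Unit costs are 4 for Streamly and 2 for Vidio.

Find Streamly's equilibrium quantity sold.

167.625

Streamly's profit: π = (P_{Streamly} − 4)(229 − 3P_{Streamly} + 2P_{Vidio}).
∂π/∂P_{Streamly} = 241 − 6P_{Streamly} + 2P_{Vidio} = 0 ⇒ P_{Streamly} = 241/6 + (1/3)P_{Vidio}.
Similarly P_{Vidio} = 235/6 + (1/3)P_{Streamly}.
Plugging P_{Vidio} into Streamly's best response: P_{Streamly} = 241/6 + (1/3)(235/6 + (1/3)P_{Streamly}) ⇒ (8/9)P_{Streamly} = 479/9, so P_{Streamly} = 59.875.
Then P_{Vidio} = 235/6 + (1/3)·59.875 = 59.125.
q_{Streamly} = 229 − 3·59.875 + 2·59.125 = 167.625.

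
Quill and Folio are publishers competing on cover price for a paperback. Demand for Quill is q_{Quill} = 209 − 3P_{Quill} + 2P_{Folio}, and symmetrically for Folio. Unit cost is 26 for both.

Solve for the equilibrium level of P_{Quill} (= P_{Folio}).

Quill's profit: π = (P_{Quill} − 26)(209 − 3P_{Quill} + 2P_{Folio}).
∂π/∂P_{Quill} = 287 − 6P_{Quill} + 2P_{Folio} = 0 ⇒ P_{Quill} = 287/6 + (1/3)P_{Folio}.
By symmetry P_{Folio} = P_{Quill}; substituting into the reaction function, (2/3)P_{Quill} = 287/6 and P_{Quill} = 71.75.

71.75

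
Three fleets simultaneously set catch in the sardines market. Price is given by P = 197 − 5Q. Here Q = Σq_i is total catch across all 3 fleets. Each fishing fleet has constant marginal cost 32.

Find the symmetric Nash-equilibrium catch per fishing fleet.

8.25

A representative fishing fleet's profit is π_i = q_i(197 − 5Q) − 32q_i, with Q = q_i + Σ_{j≠i} q_j.
First-order condition: 165 − 10q_i − 5Σ_{j≠i} q_j = 0.
In a symmetric equilibrium every fishing fleet chooses the same q, so Σ_{j≠i} q_j = 2q. The condition becomes 165 − 20q = 0, giving q = 165/20 = 8.25.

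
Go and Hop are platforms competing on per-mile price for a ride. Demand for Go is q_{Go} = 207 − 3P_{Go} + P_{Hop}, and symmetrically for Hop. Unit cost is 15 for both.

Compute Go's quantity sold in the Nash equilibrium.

Go's profit: π = (P_{Go} − 15)(207 − 3P_{Go} + P_{Hop}).
∂π/∂P_{Go} = 252 − 6P_{Go} + P_{Hop} = 0 ⇒ P_{Go} = 42 + (1/6)P_{Hop}.
The game is symmetric, so in equilibrium P_{Hop} = P_{Go}: the reaction function gives (5/6)P_{Go} = 42, hence P_{Go} = 50.4.
q_{Go} = 207 − 3·50.4 + 50.4 = 106.2.

106.2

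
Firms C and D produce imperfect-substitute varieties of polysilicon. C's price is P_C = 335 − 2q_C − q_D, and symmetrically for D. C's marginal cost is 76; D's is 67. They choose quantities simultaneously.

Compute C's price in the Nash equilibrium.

Firm C's profit: π = q_C(335 − 2q_C − q_D) − 76q_C.
∂π/∂q_C = 259 − 4q_C − q_D = 0 ⇒ q_C = 64.75 − 0.25q_D.
Similarly q_D = 67 − 0.25q_C.
Substituting the second reaction function into the first: q_C = 64.75 − 0.25(67 − 0.25q_C), which gives 0.9375q_C = 48 ⇒ q_C = 51.2.
Then q_D = 67 − 0.25·51.2 = 54.2.
P_C = 335 − 2·51.2 − 54.2 = 178.4.

178.4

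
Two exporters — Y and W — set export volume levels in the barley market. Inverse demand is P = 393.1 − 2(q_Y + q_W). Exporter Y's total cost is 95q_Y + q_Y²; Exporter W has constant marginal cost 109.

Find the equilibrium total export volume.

86.63

Exporter Y's profit: π = q_Y(393.1 − 2(q_Y + q_W)) − 95q_Y − q_Y².
∂π/∂q_Y = 298.1 − 6q_Y − 2q_W = 0, so q_Y = 2981/60 − (1/3)q_W.
For W: ∂π/∂q_W = 284.1 − 4q_W − 2q_Y = 0 ⇒ q_W = 71.025 − 0.5q_Y.
Substituting the second reaction function into the first: q_Y = 2981/60 − (1/3)(71.025 − 0.5q_Y), which gives (5/6)q_Y = 3121/120 ⇒ q_Y = 31.21.
Then q_W = 71.025 − 0.5·31.21 = 55.42.
Total export volume: 31.21 + 55.42 = 86.63.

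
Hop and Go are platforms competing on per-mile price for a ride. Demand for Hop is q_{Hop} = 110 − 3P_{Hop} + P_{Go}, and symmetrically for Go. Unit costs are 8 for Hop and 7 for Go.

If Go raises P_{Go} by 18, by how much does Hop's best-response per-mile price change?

3

Hop's profit: π = (P_{Hop} − 8)(110 − 3P_{Hop} + P_{Go}).
∂π/∂P_{Hop} = 134 − 6P_{Hop} + P_{Go} = 0 ⇒ P_{Hop} = 67/3 + (1/6)P_{Go}.
The reaction-function slope is 1/6, so an 18-unit rise in P_{Go} moves P_{Hop} by 1/6 × 18 = 3. Hop's best response rises — the actions are strategic complements.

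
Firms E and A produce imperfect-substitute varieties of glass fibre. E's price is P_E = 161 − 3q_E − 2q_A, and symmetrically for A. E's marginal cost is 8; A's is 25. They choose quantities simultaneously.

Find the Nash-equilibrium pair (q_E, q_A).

Firm E's profit: π = q_E(161 − 3q_E − 2q_A) − 8q_E.
∂π/∂q_E = 153 − 6q_E − 2q_A = 0 ⇒ q_E = 25.5 − (1/3)q_A.
Similarly q_A = 68/3 − (1/3)q_E.
Solving the two reaction functions simultaneously: (1 − (−1/3)(−1/3))q_E = 25.5 − (1/3)·(68/3), so (8/9)q_E = 323/18 and q_E = 20.1875.
Then q_A = 68/3 − (1/3)·20.1875 = 15.9375.

20.1875, 15.9375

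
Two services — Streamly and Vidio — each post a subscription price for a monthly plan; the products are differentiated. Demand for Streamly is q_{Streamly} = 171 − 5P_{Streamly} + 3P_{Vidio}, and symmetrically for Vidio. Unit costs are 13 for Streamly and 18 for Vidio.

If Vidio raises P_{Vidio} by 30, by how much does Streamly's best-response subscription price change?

9

Streamly's profit: π = (P_{Streamly} − 13)(171 − 5P_{Streamly} + 3P_{Vidio}).
∂π/∂P_{Streamly} = 236 − 10P_{Streamly} + 3P_{Vidio} = 0 ⇒ P_{Streamly} = 23.6 + 0.3P_{Vidio}.
The reaction-function slope is 0.3, so a 30-unit rise in P_{Vidio} moves P_{Streamly} by 0.3 × 30 = 9. Streamly's best response rises — the actions are strategic complements.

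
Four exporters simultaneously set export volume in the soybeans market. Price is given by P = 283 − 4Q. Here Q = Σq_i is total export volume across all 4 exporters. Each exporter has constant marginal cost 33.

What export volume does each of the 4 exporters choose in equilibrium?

A representative exporter's profit is π_i = q_i(283 − 4Q) − 33q_i, with Q = q_i + Σ_{j≠i} q_j.
First-order condition: 250 − 8q_i − 4Σ_{j≠i} q_j = 0.
With identical exporters, set every q_j = q: then 250 − 8q − 12q = 0, i.e. q = 250/20 = 12.5.

12.5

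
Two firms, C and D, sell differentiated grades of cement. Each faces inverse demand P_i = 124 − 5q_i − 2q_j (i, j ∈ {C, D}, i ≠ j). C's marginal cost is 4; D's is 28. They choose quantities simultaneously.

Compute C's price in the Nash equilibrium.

56.5

Firm C's profit: π = q_C(124 − 5q_C − 2q_D) − 4q_C.
∂π/∂q_C = 120 − 10q_C − 2q_D = 0 ⇒ q_C = 12 − 0.2q_D.
Similarly q_D = 9.6 − 0.2q_C.
Solving the two reaction functions simultaneously: (1 − (−0.2)(−0.2))q_C = 12 − 0.2·9.6, so 0.96q_C = 10.08 and q_C = 10.5.
Then q_D = 9.6 − 0.2·10.5 = 7.5.
P_C = 124 − 5·10.5 − 2·7.5 = 56.5.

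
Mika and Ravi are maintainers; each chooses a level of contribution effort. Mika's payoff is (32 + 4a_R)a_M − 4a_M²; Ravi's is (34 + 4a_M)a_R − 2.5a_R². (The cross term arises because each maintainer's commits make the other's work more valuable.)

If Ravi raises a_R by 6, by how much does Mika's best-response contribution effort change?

3

Expanding Mika's payoff: 32a_M + 4a_Ra_M − 4a_M².
∂π/∂a_M = 32 + 4a_R − 8a_M = 0, so a_M = 4 + 0.5a_R.
The reaction-function slope is 0.5, so a 6-unit rise in a_R moves a_M by 0.5 × 6 = 3. Mika's best response rises — the actions are strategic complements.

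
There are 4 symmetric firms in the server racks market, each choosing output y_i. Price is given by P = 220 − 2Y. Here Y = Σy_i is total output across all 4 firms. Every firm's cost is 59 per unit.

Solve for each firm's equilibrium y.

A representative firm's profit is π_i = y_i(220 − 2Y) − 59y_i, with Y = y_i + Σ_{j≠i} y_j.
First-order condition: 161 − 4y_i − 2Σ_{j≠i} y_j = 0.
With identical firms, set every y_j = y: then 161 − 4y − 6y = 0, i.e. y = 161/10 = 16.1.

16.1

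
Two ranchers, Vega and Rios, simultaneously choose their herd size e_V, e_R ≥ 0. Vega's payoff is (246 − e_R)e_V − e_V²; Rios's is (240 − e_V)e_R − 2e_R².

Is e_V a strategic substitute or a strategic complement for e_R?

strategic substitutes

Expanding Vega's payoff: 246e_V − e_Re_V − e_V².
∂π/∂e_V = 246 − e_R − 2e_V = 0, so e_V = 123 − 0.5e_R.
The best-response slope de_V/de_R = −0.5 < 0: the reaction function is downward-sloping, so the choices are strategic substitutes.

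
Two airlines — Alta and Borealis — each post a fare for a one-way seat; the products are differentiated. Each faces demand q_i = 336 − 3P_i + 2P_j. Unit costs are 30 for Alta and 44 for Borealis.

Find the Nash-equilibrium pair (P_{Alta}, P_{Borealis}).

Alta's profit: π = (P_{Alta} − 30)(336 − 3P_{Alta} + 2P_{Borealis}).
∂π/∂P_{Alta} = 426 − 6P_{Alta} + 2P_{Borealis} = 0 ⇒ P_{Alta} = 71 + (1/3)P_{Borealis}.
Similarly P_{Borealis} = 78 + (1/3)P_{Alta}.
Solving the two reaction functions simultaneously: (1 − (1/3)(1/3))P_{Alta} = 71 + (1/3)·78, so (8/9)P_{Alta} = 97 and P_{Alta} = 109.125.
Then P_{Borealis} = 78 + (1/3)·109.125 = 114.375.

109.125, 114.375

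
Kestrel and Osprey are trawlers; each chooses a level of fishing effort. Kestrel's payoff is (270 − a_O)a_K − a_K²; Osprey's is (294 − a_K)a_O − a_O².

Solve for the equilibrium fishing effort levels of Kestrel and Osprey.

82, 106

Expanding Kestrel's payoff: 270a_K − a_Oa_K − a_K².
∂π/∂a_K = 270 − a_O − 2a_K = 0, so a_K = 135 − 0.5a_O.
Likewise for Osprey: a_O = 147 − 0.5a_K.
Solving the two reaction functions simultaneously: (1 − (−0.5)(−0.5))a_K = 135 − 0.5·147, so 0.75a_K = 61.5 and a_K = 82.
Then a_O = 147 − 0.5·82 = 106.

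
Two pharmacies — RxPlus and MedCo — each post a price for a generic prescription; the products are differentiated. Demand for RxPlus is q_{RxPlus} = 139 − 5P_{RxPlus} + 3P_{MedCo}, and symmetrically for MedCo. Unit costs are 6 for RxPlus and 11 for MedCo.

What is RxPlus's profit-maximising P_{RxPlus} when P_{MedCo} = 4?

18.1

RxPlus's profit: π = (P_{RxPlus} − 6)(139 − 5P_{RxPlus} + 3P_{MedCo}).
∂π/∂P_{RxPlus} = 169 − 10P_{RxPlus} + 3P_{MedCo} = 0 ⇒ P_{RxPlus} = 16.9 + 0.3P_{MedCo}.
At P_{MedCo} = 4: P_{RxPlus} = 16.9 + 0.3·4 = 18.1.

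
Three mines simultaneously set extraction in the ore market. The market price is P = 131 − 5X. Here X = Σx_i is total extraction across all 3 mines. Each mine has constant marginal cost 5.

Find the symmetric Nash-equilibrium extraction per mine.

6.3

A representative mine's profit is π_i = x_i(131 − 5X) − 5x_i, with X = x_i + Σ_{j≠i} x_j.
First-order condition: 126 − 10x_i − 5Σ_{j≠i} x_j = 0.
Imposing symmetry (x_j = x for all j) turns Σ_{j≠i} x_j into 2x, so 126 = 20x and x = 6.3.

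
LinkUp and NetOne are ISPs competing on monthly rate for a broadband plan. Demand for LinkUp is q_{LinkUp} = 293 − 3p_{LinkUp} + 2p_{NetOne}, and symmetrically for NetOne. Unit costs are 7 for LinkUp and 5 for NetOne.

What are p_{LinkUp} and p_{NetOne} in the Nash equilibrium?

78.125, 77.375

LinkUp's profit: π = (p_{LinkUp} − 7)(293 − 3p_{LinkUp} + 2p_{NetOne}).
∂π/∂p_{LinkUp} = 314 − 6p_{LinkUp} + 2p_{NetOne} = 0 ⇒ p_{LinkUp} = 157/3 + (1/3)p_{NetOne}.
Similarly p_{NetOne} = 154/3 + (1/3)p_{LinkUp}.
Plugging p_{NetOne} into LinkUp's best response: p_{LinkUp} = 157/3 + (1/3)(154/3 + (1/3)p_{LinkUp}) ⇒ (8/9)p_{LinkUp} = 625/9, so p_{LinkUp} = 78.125.
Then p_{NetOne} = 154/3 + (1/3)·78.125 = 77.375.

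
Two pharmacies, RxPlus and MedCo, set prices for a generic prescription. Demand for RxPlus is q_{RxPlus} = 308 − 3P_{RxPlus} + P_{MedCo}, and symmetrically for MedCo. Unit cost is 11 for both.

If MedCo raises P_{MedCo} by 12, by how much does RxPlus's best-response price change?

2

RxPlus's profit: π = (P_{RxPlus} − 11)(308 − 3P_{RxPlus} + P_{MedCo}).
∂π/∂P_{RxPlus} = 341 − 6P_{RxPlus} + P_{MedCo} = 0 ⇒ P_{RxPlus} = 341/6 + (1/6)P_{MedCo}.
The reaction-function slope is 1/6, so a 12-unit rise in P_{MedCo} moves P_{RxPlus} by 1/6 × 12 = 2. RxPlus's best response rises — the actions are strategic complements.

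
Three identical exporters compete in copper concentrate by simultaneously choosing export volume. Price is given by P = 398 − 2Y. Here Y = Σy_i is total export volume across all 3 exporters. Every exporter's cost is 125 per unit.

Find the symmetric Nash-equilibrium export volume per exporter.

34.125

A representative exporter's profit is π_i = y_i(398 − 2Y) − 125y_i, with Y = y_i + Σ_{j≠i} y_j.
First-order condition: 273 − 4y_i − 2Σ_{j≠i} y_j = 0.
Imposing symmetry (y_j = y for all j) turns Σ_{j≠i} y_j into 2y, so 273 = 8y and y = 34.125.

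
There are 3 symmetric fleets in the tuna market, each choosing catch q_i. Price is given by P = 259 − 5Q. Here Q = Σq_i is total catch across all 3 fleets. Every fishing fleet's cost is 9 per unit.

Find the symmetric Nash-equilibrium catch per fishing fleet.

12.5

A representative fishing fleet's profit is π_i = q_i(259 − 5Q) − 9q_i, with Q = q_i + Σ_{j≠i} q_j.
First-order condition: 250 − 10q_i − 5Σ_{j≠i} q_j = 0.
In a symmetric equilibrium every fishing fleet chooses the same q, so Σ_{j≠i} q_j = 2q. The condition becomes 250 − 20q = 0, giving q = 250/20 = 12.5.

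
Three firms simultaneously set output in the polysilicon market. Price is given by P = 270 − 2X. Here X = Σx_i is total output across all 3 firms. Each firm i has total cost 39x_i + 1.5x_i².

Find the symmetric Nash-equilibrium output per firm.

21

A representative firm's profit is π_i = x_i(270 − 2X) − 39x_i − 1.5x_i², with X = x_i + Σ_{j≠i} x_j.
First-order condition: 231 − 7x_i − 2Σ_{j≠i} x_j = 0.
Imposing symmetry (x_j = x for all j) turns Σ_{j≠i} x_j into 2x, so 231 = 11x and x = 21.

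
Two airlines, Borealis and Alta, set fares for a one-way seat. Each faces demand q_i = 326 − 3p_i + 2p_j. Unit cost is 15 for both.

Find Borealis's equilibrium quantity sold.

233.25

Borealis's profit: π = (p_{Borealis} − 15)(326 − 3p_{Borealis} + 2p_{Alta}).
∂π/∂p_{Borealis} = 371 − 6p_{Borealis} + 2p_{Alta} = 0 ⇒ p_{Borealis} = 371/6 + (1/3)p_{Alta}.
The game is symmetric, so in equilibrium p_{Alta} = p_{Borealis}: the reaction function gives (2/3)p_{Borealis} = 371/6, hence p_{Borealis} = 92.75.
q_{Borealis} = 326 − 3·92.75 + 2·92.75 = 233.25.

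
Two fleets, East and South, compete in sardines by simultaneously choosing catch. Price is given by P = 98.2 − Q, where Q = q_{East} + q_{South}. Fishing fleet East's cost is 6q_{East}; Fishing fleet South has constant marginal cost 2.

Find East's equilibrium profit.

Fishing fleet East's profit: π = q_{East}(98.2 − (q_{East} + q_{South})) − 6q_{East}.
∂π/∂q_{East} = 92.2 − 2q_{East} − q_{South} = 0, so q_{East} = 46.1 − 0.5q_{South}.
By the same steps for South: q_{South} = 48.1 − 0.5q_{East}.
Substituting the second reaction function into the first: q_{East} = 46.1 − 0.5(48.1 − 0.5q_{East}), which gives 0.75q_{East} = 22.05 ⇒ q_{East} = 29.4.
Then q_{South} = 48.1 − 0.5·29.4 = 33.4.
Price P = 98.2 − 62.8 = 35.4.
East's profit: (35.4 − 6)·29.4 = 864.36.

864.36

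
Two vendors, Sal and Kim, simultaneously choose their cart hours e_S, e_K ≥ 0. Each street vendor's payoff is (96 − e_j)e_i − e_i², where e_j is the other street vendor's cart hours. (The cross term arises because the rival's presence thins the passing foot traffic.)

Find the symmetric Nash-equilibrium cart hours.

32

Sal's payoff is (96 − e_K)e_S − e_S².
∂π/∂e_S = 96 − e_K − 2e_S = 0, so e_S = 48 − 0.5e_K.
Setting e_S = e_K in the reaction function: e_S = 48 − 0.5e_S, so e_S = 48 / 1.5 = 32.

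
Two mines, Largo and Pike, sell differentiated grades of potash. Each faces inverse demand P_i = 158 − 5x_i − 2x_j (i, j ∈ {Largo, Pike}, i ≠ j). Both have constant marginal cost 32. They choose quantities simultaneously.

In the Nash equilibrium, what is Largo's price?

84.5

Mine Largo's profit: π = x_{Largo}(158 − 5x_{Largo} − 2x_{Pike}) − 32x_{Largo}.
∂π/∂x_{Largo} = 126 − 10x_{Largo} − 2x_{Pike} = 0 ⇒ x_{Largo} = 12.6 − 0.2x_{Pike}.
Setting x_{Largo} = x_{Pike} in the reaction function: x_{Largo} = 12.6 − 0.2x_{Largo}, so x_{Largo} = 12.6 / 1.2 = 10.5.
P_{Largo} = 158 − 5·10.5 − 2·10.5 = 84.5.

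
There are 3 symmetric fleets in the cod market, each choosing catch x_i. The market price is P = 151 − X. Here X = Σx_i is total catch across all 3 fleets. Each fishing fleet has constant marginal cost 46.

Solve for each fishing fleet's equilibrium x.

26.25

A representative fishing fleet's profit is π_i = x_i(151 − X) − 46x_i, with X = x_i + Σ_{j≠i} x_j.
First-order condition: 105 − 2x_i − Σ_{j≠i} x_j = 0.
With identical fishing fleets, set every x_j = x: then 105 − 2x − 2x = 0, i.e. x = 105/4 = 26.25.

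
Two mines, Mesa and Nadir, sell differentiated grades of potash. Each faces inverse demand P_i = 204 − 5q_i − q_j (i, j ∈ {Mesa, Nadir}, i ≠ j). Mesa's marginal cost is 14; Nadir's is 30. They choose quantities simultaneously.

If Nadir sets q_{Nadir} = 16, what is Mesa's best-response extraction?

17.4

Mine Mesa's profit: π = q_{Mesa}(204 − 5q_{Mesa} − q_{Nadir}) − 14q_{Mesa}.
∂π/∂q_{Mesa} = 190 − 10q_{Mesa} − q_{Nadir} = 0 ⇒ q_{Mesa} = 19 − 0.1q_{Nadir}.
At q_{Nadir} = 16: q_{Mesa} = 19 − 0.1·16 = 17.4.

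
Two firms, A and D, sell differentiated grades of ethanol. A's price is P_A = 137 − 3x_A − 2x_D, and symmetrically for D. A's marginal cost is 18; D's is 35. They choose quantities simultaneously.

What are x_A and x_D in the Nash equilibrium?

15.9375, 11.6875

Firm A's profit: π = x_A(137 − 3x_A − 2x_D) − 18x_A.
∂π/∂x_A = 119 − 6x_A − 2x_D = 0 ⇒ x_A = 119/6 − (1/3)x_D.
Similarly x_D = 17 − (1/3)x_A.
Plugging x_D into A's best response: x_A = 119/6 − (1/3)(17 − (1/3)x_A) ⇒ (8/9)x_A = 85/6, so x_A = 15.9375.
Then x_D = 17 − (1/3)·15.9375 = 11.6875.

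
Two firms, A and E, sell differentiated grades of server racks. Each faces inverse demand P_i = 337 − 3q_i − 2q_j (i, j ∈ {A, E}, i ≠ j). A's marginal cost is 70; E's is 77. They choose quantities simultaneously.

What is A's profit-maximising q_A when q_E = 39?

Firm A's profit: π = q_A(337 − 3q_A − 2q_E) − 70q_A.
∂π/∂q_A = 267 − 6q_A − 2q_E = 0 ⇒ q_A = 44.5 − (1/3)q_E.
At q_E = 39: q_A = 44.5 − (1/3)·39 = 31.5.

31.5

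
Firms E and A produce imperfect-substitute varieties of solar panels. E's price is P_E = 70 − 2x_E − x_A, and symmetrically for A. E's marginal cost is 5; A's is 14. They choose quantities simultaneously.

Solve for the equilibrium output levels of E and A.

Firm E's profit: π = x_E(70 − 2x_E − x_A) − 5x_E.
∂π/∂x_E = 65 − 4x_E − x_A = 0 ⇒ x_E = 16.25 − 0.25x_A.
Similarly x_A = 14 − 0.25x_E.
Solving the two reaction functions simultaneously: (1 − (−0.25)(−0.25))x_E = 16.25 − 0.25·14, so 0.9375x_E = 12.75 and x_E = 13.6.
Then x_A = 14 − 0.25·13.6 = 10.6.

13.6, 10.6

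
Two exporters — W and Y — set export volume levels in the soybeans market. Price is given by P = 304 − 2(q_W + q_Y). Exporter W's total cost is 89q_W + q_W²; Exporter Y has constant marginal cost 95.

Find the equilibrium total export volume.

Exporter W's profit: π = q_W(304 − 2(q_W + q_Y)) − 89q_W − q_W².
∂π/∂q_W = 215 − 6q_W − 2q_Y = 0, so q_W = 215/6 − (1/3)q_Y.
For Y: ∂π/∂q_Y = 209 − 4q_Y − 2q_W = 0 ⇒ q_Y = 52.25 − 0.5q_W.
Solving the two reaction functions simultaneously: (1 − (−1/3)(−0.5))q_W = 215/6 − (1/3)·52.25, so (5/6)q_W = 221/12 and q_W = 22.1.
Then q_Y = 52.25 − 0.5·22.1 = 41.2.
Total export volume: 22.1 + 41.2 = 63.3.

63.3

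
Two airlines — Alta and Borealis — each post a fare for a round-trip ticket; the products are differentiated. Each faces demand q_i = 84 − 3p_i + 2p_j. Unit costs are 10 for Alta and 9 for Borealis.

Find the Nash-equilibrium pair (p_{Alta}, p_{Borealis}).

Alta's profit: π = (p_{Alta} − 10)(84 − 3p_{Alta} + 2p_{Borealis}).
∂π/∂p_{Alta} = 114 − 6p_{Alta} + 2p_{Borealis} = 0 ⇒ p_{Alta} = 19 + (1/3)p_{Borealis}.
Similarly p_{Borealis} = 18.5 + (1/3)p_{Alta}.
Plugging p_{Borealis} into Alta's best response: p_{Alta} = 19 + (1/3)(18.5 + (1/3)p_{Alta}) ⇒ (8/9)p_{Alta} = 151/6, so p_{Alta} = 28.3125.
Then p_{Borealis} = 18.5 + (1/3)·28.3125 = 27.9375.

28.3125, 27.9375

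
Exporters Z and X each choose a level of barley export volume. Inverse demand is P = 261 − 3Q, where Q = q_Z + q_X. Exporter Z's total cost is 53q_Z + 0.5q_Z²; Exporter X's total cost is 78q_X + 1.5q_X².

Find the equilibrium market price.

151

Exporter Z's profit: π = q_Z(261 − 3(q_Z + q_X)) − 53q_Z − 0.5q_Z².
∂π/∂q_Z = 208 − 7q_Z − 3q_X = 0, so q_Z = 208/7 − (3/7)q_X.
For X: ∂π/∂q_X = 183 − 9q_X − 3q_Z = 0 ⇒ q_X = 61/3 − (1/3)q_Z.
Solving the two reaction functions simultaneously: (1 − (−3/7)(−1/3))q_Z = 208/7 − (3/7)·(61/3), so (6/7)q_Z = 21 and q_Z = 24.5.
Then q_X = 61/3 − (1/3)·24.5 = 73/6.
Equilibrium price: P = 261 − 3·(110/3) = 151.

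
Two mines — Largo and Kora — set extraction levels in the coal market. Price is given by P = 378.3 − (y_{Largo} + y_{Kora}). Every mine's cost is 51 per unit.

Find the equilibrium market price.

Mine Largo's profit: π = y_{Largo}(378.3 − (y_{Largo} + y_{Kora})) − 51y_{Largo}.
∂π/∂y_{Largo} = 327.3 − 2y_{Largo} − y_{Kora} = 0, so y_{Largo} = 163.65 − 0.5y_{Kora}.
Setting y_{Largo} = y_{Kora} in the reaction function: y_{Largo} = 163.65 − 0.5y_{Largo}, so y_{Largo} = 163.65 / 1.5 = 109.1.
Equilibrium price: P = 378.3 − 218.2 = 160.1.

160.1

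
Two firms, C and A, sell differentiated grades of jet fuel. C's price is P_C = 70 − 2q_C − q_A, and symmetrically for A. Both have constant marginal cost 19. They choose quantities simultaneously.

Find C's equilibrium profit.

208.08

Firm C's profit: π = q_C(70 − 2q_C − q_A) − 19q_C.
∂π/∂q_C = 51 − 4q_C − q_A = 0 ⇒ q_C = 12.75 − 0.25q_A.
By symmetry q_A = q_C; substituting into the reaction function, 1.25q_C = 12.75 and q_C = 10.2.
P_C = 70 − 2·10.2 − 10.2 = 39.4.
Profit = (39.4 − 19)·10.2 = 208.08.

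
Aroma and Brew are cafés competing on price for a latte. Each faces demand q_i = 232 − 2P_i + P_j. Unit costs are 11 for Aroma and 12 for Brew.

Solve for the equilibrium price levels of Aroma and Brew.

84.8, 85.2

Aroma's profit: π = (P_{Aroma} − 11)(232 − 2P_{Aroma} + P_{Brew}).
∂π/∂P_{Aroma} = 254 − 4P_{Aroma} + P_{Brew} = 0 ⇒ P_{Aroma} = 63.5 + 0.25P_{Brew}.
Similarly P_{Brew} = 64 + 0.25P_{Aroma}.
Substituting the second reaction function into the first: P_{Aroma} = 63.5 + 0.25(64 + 0.25P_{Aroma}), which gives 0.9375P_{Aroma} = 79.5 ⇒ P_{Aroma} = 84.8.
Then P_{Brew} = 64 + 0.25·84.8 = 85.2.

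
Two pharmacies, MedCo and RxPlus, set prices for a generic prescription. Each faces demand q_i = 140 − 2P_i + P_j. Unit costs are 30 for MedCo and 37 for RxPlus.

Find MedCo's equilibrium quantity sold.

MedCo's profit: π = (P_{MedCo} − 30)(140 − 2P_{MedCo} + P_{RxPlus}).
∂π/∂P_{MedCo} = 200 − 4P_{MedCo} + P_{RxPlus} = 0 ⇒ P_{MedCo} = 50 + 0.25P_{RxPlus}.
Similarly P_{RxPlus} = 53.5 + 0.25P_{MedCo}.
Plugging P_{RxPlus} into MedCo's best response: P_{MedCo} = 50 + 0.25(53.5 + 0.25P_{MedCo}) ⇒ 0.9375P_{MedCo} = 63.375, so P_{MedCo} = 67.6.
Then P_{RxPlus} = 53.5 + 0.25·67.6 = 70.4.
q_{MedCo} = 140 − 2·67.6 + 70.4 = 75.2.

75.2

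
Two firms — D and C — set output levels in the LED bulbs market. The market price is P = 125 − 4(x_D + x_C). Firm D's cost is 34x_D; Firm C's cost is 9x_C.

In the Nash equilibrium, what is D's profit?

Firm D's profit: π = x_D(125 − 4(x_D + x_C)) − 34x_D.
∂π/∂x_D = 91 − 8x_D − 4x_C = 0, so x_D = 11.375 − 0.5x_C.
By the same steps for C: x_C = 14.5 − 0.5x_D.
Plugging x_C into D's best response: x_D = 11.375 − 0.5(14.5 − 0.5x_D) ⇒ 0.75x_D = 4.125, so x_D = 5.5.
Then x_C = 14.5 − 0.5·5.5 = 11.75.
Price P = 125 − 4·17.25 = 56.
D's profit: (56 − 34)·5.5 = 121.

121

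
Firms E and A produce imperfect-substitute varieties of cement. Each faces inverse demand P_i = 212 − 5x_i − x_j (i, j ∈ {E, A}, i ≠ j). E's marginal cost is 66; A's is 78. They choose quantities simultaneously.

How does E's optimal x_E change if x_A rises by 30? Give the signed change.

-3

Firm E's profit: π = x_E(212 − 5x_E − x_A) − 66x_E.
∂π/∂x_E = 146 − 10x_E − x_A = 0 ⇒ x_E = 14.6 − 0.1x_A.
The reaction-function slope is −0.1, so a 30-unit rise in x_A moves x_E by −0.1 × 30 = −3. E's best response falls — the actions are strategic substitutes.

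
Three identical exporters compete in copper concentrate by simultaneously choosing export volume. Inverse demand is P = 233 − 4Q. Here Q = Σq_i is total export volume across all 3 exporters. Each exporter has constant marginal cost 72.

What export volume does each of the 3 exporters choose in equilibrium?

10.0625

A representative exporter's profit is π_i = q_i(233 − 4Q) − 72q_i, with Q = q_i + Σ_{j≠i} q_j.
First-order condition: 161 − 8q_i − 4Σ_{j≠i} q_j = 0.
In a symmetric equilibrium every exporter chooses the same q, so Σ_{j≠i} q_j = 2q. The condition becomes 161 − 16q = 0, giving q = 161/16 = 10.0625.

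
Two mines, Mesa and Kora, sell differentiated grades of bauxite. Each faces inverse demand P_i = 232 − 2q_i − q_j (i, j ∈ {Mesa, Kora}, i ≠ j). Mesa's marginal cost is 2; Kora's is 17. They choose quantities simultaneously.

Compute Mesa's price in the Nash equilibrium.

96

Mine Mesa's profit: π = q_{Mesa}(232 − 2q_{Mesa} − q_{Kora}) − 2q_{Mesa}.
∂π/∂q_{Mesa} = 230 − 4q_{Mesa} − q_{Kora} = 0 ⇒ q_{Mesa} = 57.5 − 0.25q_{Kora}.
Similarly q_{Kora} = 53.75 − 0.25q_{Mesa}.
Substituting the second reaction function into the first: q_{Mesa} = 57.5 − 0.25(53.75 − 0.25q_{Mesa}), which gives 0.9375q_{Mesa} = 44.0625 ⇒ q_{Mesa} = 47.
Then q_{Kora} = 53.75 − 0.25·47 = 42.
P_{Mesa} = 232 − 2·47 − 42 = 96.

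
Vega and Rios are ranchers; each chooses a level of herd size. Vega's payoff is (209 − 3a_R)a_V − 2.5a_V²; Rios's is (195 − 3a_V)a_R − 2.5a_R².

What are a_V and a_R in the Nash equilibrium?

28.75, 21.75

Expanding Vega's payoff: 209a_V − 3a_Ra_V − 2.5a_V².
∂π/∂a_V = 209 − 3a_R − 5a_V = 0, so a_V = 41.8 − 0.6a_R.
Likewise for Rios: a_R = 39 − 0.6a_V.
Plugging a_R into Vega's best response: a_V = 41.8 − 0.6(39 − 0.6a_V) ⇒ 0.64a_V = 18.4, so a_V = 28.75.
Then a_R = 39 − 0.6·28.75 = 21.75.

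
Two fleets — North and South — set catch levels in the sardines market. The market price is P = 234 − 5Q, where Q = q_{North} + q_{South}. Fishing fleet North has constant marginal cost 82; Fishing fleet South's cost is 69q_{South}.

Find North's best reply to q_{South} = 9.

10.7

Fishing fleet North's profit: π = q_{North}(234 − 5(q_{North} + q_{South})) − 82q_{North}.
∂π/∂q_{North} = 152 − 10q_{North} − 5q_{South} = 0, so q_{North} = 15.2 − 0.5q_{South}.
At q_{South} = 9: q_{North} = 15.2 − 0.5·9 = 10.7.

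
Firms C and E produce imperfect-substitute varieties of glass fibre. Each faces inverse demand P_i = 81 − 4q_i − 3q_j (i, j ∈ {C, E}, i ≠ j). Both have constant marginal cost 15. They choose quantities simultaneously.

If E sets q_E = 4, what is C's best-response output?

Firm C's profit: π = q_C(81 − 4q_C − 3q_E) − 15q_C.
∂π/∂q_C = 66 − 8q_C − 3q_E = 0 ⇒ q_C = 8.25 − 0.375q_E.
At q_E = 4: q_C = 8.25 − 0.375·4 = 6.75.

6.75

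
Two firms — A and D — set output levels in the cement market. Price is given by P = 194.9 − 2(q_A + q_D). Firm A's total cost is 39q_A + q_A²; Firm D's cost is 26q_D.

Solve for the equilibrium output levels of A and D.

14.29, 35.08

Firm A's profit: π = q_A(194.9 − 2(q_A + q_D)) − 39q_A − q_A².
∂π/∂q_A = 155.9 − 6q_A − 2q_D = 0, so q_A = 1559/60 − (1/3)q_D.
For D: ∂π/∂q_D = 168.9 − 4q_D − 2q_A = 0 ⇒ q_D = 42.225 − 0.5q_A.
Solving the two reaction functions simultaneously: (1 − (−1/3)(−0.5))q_A = 1559/60 − (1/3)·42.225, so (5/6)q_A = 1429/120 and q_A = 14.29.
Then q_D = 42.225 − 0.5·14.29 = 35.08.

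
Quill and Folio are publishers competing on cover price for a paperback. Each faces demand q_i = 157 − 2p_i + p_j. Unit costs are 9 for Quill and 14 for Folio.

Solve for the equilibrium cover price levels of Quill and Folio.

59, 61

Quill's profit: π = (p_{Quill} − 9)(157 − 2p_{Quill} + p_{Folio}).
∂π/∂p_{Quill} = 175 − 4p_{Quill} + p_{Folio} = 0 ⇒ p_{Quill} = 43.75 + 0.25p_{Folio}.
Similarly p_{Folio} = 46.25 + 0.25p_{Quill}.
Solving the two reaction functions simultaneously: (1 − (0.25)(0.25))p_{Quill} = 43.75 + 0.25·46.25, so 0.9375p_{Quill} = 55.3125 and p_{Quill} = 59.
Then p_{Folio} = 46.25 + 0.25·59 = 61.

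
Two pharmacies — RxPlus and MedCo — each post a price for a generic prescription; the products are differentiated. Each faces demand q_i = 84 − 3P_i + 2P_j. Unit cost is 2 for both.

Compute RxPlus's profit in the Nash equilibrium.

1260.75

RxPlus's profit: π = (P_{RxPlus} − 2)(84 − 3P_{RxPlus} + 2P_{MedCo}).
∂π/∂P_{RxPlus} = 90 − 6P_{RxPlus} + 2P_{MedCo} = 0 ⇒ P_{RxPlus} = 15 + (1/3)P_{MedCo}.
The game is symmetric, so in equilibrium P_{MedCo} = P_{RxPlus}: the reaction function gives (2/3)P_{RxPlus} = 15, hence P_{RxPlus} = 22.5.
q_{RxPlus} = 84 − 3·22.5 + 2·22.5 = 61.5.
Profit = (22.5 − 2)·61.5 = 1260.75.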